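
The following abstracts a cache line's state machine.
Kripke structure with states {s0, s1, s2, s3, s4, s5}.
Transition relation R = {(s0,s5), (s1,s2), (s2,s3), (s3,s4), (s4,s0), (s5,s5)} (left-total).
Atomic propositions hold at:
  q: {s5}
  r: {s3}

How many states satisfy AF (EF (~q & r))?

3

Sat(~q) = {s0, s1, s2, s3, s4}
Sat(~q & r) = {s3}
EF (~q & r): least fixpoint, start Z0 = {s3}, add states with some successor in Z. Z1 = {s2, s3}; Z2 = {s1, s2, s3}; fixed.
Sat(EF (~q & r)) = {s1, s2, s3}
AF (EF (~q & r)): least fixpoint, start Z0 = {s1, s2, s3}, add states with every successor in Z. Already a fixed point.
Sat(AF (EF (~q & r))) = {s1, s2, s3}
|Sat(AF (EF (~q & r)))| = |{s1, s2, s3}| = 3.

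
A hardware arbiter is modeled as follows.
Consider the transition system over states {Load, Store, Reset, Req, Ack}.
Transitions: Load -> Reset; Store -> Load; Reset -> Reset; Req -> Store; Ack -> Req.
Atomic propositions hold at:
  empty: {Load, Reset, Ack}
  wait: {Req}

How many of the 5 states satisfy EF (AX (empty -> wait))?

Sat(empty -> wait) = {Store, Req}
Sat(AX (empty -> wait)) = {s : every successor in {Store, Req}} = {Req, Ack}
EF (AX (empty -> wait)): least fixpoint, start Z0 = {Req, Ack}, add states with some successor in Z. Already a fixed point.
Sat(EF (AX (empty -> wait))) = {Req, Ack}
|Sat(EF (AX (empty -> wait)))| = |{Req, Ack}| = 2.

2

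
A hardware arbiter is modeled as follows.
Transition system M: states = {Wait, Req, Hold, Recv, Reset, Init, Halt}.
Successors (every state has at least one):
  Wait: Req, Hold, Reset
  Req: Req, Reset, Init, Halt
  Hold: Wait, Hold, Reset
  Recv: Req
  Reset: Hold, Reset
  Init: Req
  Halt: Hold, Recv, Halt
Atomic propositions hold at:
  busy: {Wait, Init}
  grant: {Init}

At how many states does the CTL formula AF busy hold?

AF busy: least fixpoint, start Z0 = {Wait, Init}, add states with every successor in Z. Already a fixed point.
Sat(AF busy) = {Wait, Init}
|Sat(AF busy)| = |{Wait, Init}| = 2.

2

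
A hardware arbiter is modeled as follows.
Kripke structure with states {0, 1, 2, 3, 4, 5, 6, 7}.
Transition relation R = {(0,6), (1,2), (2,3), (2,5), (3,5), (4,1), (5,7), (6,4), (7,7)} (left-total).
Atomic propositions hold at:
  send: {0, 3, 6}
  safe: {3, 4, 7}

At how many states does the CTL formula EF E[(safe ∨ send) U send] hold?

Sat(safe ∨ send) = {0, 3, 4, 6, 7}
E[(safe ∨ send) U send]: least fixpoint, start Z0 = Sat(send) = {0, 3, 6}, add states in Sat(safe ∨ send) with some successor in Z. Already a fixed point.
Sat(E[(safe ∨ send) U send]) = {0, 3, 6}
EF E[(safe ∨ send) U send]: least fixpoint, start Z0 = {0, 3, 6}, add states with some successor in Z. Z1 = {0, 2, 3, 6}; Z2 = {0, 1, 2, 3, 6}; Z3 = {0, 1, 2, 3, 4, 6}; fixed.
Sat(EF E[(safe ∨ send) U send]) = {0, 1, 2, 3, 4, 6}
|Sat(EF E[(safe ∨ send) U send])| = |{0, 1, 2, 3, 4, 6}| = 6.

6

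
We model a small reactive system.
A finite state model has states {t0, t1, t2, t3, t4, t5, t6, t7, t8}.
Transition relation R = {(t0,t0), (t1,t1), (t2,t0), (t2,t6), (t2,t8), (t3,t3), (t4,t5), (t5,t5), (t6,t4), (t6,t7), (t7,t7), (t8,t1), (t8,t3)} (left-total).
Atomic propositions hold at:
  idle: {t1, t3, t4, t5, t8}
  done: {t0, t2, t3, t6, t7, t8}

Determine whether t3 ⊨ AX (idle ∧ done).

Yes

Sat(idle ∧ done) = {t3, t8}
Sat(AX (idle ∧ done)) = {s : every successor in {t3, t8}} = {t3}
t3 ∈ Sat(AX (idle ∧ done)) = {t3}, so the formula holds at t3.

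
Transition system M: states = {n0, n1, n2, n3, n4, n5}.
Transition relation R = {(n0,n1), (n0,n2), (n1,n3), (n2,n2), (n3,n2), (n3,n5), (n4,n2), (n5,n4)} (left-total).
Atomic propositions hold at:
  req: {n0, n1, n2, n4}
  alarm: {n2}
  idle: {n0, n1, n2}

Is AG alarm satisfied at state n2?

Yes

AG alarm: greatest fixpoint, start Z0 = {n2}, keep only states in Sat with every successor in Z. Already a fixed point.
Sat(AG alarm) = {n2}
n2 ∈ Sat(AG alarm) = {n2}, so the formula holds at n2.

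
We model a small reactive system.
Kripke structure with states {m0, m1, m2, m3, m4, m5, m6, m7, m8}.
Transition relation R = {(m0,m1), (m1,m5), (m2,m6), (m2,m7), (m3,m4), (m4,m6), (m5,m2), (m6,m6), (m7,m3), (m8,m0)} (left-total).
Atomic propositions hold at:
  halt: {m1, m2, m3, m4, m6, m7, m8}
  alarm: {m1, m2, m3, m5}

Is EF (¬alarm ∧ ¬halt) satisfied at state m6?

No

Sat(¬alarm) = {m0, m4, m6, m7, m8}
Sat(¬halt) = {m0, m5}
Sat(¬alarm ∧ ¬halt) = {m0}
EF (¬alarm ∧ ¬halt): least fixpoint, start Z0 = {m0}, add states with some successor in Z. Z1 = {m0, m8}; fixed.
Sat(EF (¬alarm ∧ ¬halt)) = {m0, m8}
m6 ∉ Sat(EF (¬alarm ∧ ¬halt)) = {m0, m8}, so the formula does not hold at m6.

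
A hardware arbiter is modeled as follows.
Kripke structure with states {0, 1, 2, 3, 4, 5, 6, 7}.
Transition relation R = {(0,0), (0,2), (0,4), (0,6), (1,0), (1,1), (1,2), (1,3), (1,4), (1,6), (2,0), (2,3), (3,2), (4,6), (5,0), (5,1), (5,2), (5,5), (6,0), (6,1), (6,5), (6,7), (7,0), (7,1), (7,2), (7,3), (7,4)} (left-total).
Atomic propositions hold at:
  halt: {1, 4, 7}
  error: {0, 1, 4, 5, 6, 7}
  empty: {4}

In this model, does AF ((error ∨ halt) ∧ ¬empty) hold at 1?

Yes

Sat(error ∨ halt) = {0, 1, 4, 5, 6, 7}
Sat(¬empty) = {0, 1, 2, 3, 5, 6, 7}
Sat((error ∨ halt) ∧ ¬empty) = {0, 1, 5, 6, 7}
AF ((error ∨ halt) ∧ ¬empty): least fixpoint, start Z0 = {0, 1, 5, 6, 7}, add states with every successor in Z. Z1 = {0, 1, 4, 5, 6, 7}; fixed.
Sat(AF ((error ∨ halt) ∧ ¬empty)) = {0, 1, 4, 5, 6, 7}
1 ∈ Sat(AF ((error ∨ halt) ∧ ¬empty)) = {0, 1, 4, 5, 6, 7}, so the formula holds at 1.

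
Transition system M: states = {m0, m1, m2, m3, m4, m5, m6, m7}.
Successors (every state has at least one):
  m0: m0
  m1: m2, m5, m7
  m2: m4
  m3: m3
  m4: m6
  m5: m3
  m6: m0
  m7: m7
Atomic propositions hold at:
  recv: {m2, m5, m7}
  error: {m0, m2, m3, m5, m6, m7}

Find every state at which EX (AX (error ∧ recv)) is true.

Sat(error ∧ recv) = {m2, m5, m7}
Sat(AX (error ∧ recv)) = {s : every successor in {m2, m5, m7}} = {m1, m7}
Sat(EX (AX (error ∧ recv))) = {s : some successor in {m1, m7}} = {m1, m7}

{m1, m7}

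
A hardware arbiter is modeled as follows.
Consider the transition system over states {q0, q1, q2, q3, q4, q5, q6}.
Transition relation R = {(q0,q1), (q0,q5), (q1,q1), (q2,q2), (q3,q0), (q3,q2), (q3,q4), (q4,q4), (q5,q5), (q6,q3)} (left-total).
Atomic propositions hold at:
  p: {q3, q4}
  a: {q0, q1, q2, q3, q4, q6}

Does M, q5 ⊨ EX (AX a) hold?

No

Sat(AX a) = {s : every successor in {q0, q1, q2, q3, q4, q6}} = {q1, q2, q3, q4, q6}
Sat(EX (AX a)) = {s : some successor in {q1, q2, q3, q4, q6}} = {q0, q1, q2, q3, q4, q6}
q5 ∉ Sat(EX (AX a)) = {q0, q1, q2, q3, q4, q6}, so the formula does not hold at q5.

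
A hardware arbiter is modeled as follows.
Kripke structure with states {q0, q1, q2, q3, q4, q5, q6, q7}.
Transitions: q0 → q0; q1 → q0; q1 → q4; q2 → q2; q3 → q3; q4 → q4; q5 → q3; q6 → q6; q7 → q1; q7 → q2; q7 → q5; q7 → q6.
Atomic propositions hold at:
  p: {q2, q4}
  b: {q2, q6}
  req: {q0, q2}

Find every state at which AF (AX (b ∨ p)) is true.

{q2, q4, q6}

Sat(b ∨ p) = {q2, q4, q6}
Sat(AX (b ∨ p)) = {s : every successor in {q2, q4, q6}} = {q2, q4, q6}
AF (AX (b ∨ p)): least fixpoint, start Z0 = {q2, q4, q6}, add states with every successor in Z. Already a fixed point.
Sat(AF (AX (b ∨ p))) = {q2, q4, q6}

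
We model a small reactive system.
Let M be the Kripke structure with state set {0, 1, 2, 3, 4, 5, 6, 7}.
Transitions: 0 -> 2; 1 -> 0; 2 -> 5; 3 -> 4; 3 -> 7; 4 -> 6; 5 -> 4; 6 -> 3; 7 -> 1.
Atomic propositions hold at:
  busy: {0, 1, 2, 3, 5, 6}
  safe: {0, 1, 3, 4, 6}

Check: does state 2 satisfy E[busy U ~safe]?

Sat(~safe) = {2, 5, 7}
E[busy U ~safe]: least fixpoint, start Z0 = Sat(~safe) = {2, 5, 7}, add states in Sat(busy) with some successor in Z. Z1 = {0, 2, 3, 5, 7}; Z2 = {0, 1, 2, 3, 5, 6, 7}; fixed.
Sat(E[busy U ~safe]) = {0, 1, 2, 3, 5, 6, 7}
2 ∈ Sat(E[busy U ~safe]) = {0, 1, 2, 3, 5, 6, 7}, so the formula holds at 2.

Yes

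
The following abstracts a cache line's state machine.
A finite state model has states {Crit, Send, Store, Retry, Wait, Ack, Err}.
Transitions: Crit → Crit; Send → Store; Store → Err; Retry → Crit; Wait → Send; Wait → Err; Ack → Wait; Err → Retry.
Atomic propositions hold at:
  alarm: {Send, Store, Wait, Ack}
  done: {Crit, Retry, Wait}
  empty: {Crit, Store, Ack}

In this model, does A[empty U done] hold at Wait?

A[empty U done]: least fixpoint, start Z0 = Sat(done) = {Crit, Retry, Wait}, add states in Sat(empty) with every successor in Z. Z1 = {Crit, Retry, Wait, Ack}; fixed.
Sat(A[empty U done]) = {Crit, Retry, Wait, Ack}
Wait ∈ Sat(A[empty U done]) = {Crit, Retry, Wait, Ack}, so the formula holds at Wait.

Yes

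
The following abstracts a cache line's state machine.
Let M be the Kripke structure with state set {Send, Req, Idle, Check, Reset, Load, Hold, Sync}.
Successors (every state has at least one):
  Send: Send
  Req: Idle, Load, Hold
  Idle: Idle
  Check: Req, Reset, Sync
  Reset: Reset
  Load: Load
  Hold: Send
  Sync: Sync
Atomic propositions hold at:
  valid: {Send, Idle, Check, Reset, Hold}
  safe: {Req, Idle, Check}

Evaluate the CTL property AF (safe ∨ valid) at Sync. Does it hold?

No

Sat(safe ∨ valid) = {Send, Req, Idle, Check, Reset, Hold}
AF (safe ∨ valid): least fixpoint, start Z0 = {Send, Req, Idle, Check, Reset, Hold}, add states with every successor in Z. Already a fixed point.
Sat(AF (safe ∨ valid)) = {Send, Req, Idle, Check, Reset, Hold}
Sync ∉ Sat(AF (safe ∨ valid)) = {Send, Req, Idle, Check, Reset, Hold}, so the formula does not hold at Sync.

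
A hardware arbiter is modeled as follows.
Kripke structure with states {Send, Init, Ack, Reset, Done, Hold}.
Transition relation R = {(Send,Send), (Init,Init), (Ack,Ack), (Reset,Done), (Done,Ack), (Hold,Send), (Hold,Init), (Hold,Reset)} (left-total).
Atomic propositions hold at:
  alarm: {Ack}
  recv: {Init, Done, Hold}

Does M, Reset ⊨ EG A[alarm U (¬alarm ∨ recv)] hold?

No

Sat(¬alarm) = {Send, Init, Reset, Done, Hold}
Sat(¬alarm ∨ recv) = {Send, Init, Reset, Done, Hold}
A[alarm U (¬alarm ∨ recv)]: least fixpoint, start Z0 = Sat((¬alarm ∨ recv)) = {Send, Init, Reset, Done, Hold}, add states in Sat(alarm) with every successor in Z. Already a fixed point.
Sat(A[alarm U (¬alarm ∨ recv)]) = {Send, Init, Reset, Done, Hold}
EG A[alarm U (¬alarm ∨ recv)]: greatest fixpoint, start Z0 = {Send, Init, Reset, Done, Hold}, keep only states in Sat with some successor in Z. Z1 = {Send, Init, Reset, Hold}; Z2 = {Send, Init, Hold}; fixed.
Sat(EG A[alarm U (¬alarm ∨ recv)]) = {Send, Init, Hold}
Reset ∉ Sat(EG A[alarm U (¬alarm ∨ recv)]) = {Send, Init, Hold}, so the formula does not hold at Reset.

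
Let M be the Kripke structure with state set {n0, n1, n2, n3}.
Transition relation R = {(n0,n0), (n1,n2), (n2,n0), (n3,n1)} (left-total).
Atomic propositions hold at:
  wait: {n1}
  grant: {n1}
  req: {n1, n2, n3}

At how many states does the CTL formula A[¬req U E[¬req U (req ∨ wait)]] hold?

3

Sat(¬req) = {n0}
Sat(req ∨ wait) = {n1, n2, n3}
E[¬req U (req ∨ wait)]: least fixpoint, start Z0 = Sat((req ∨ wait)) = {n1, n2, n3}, add states in Sat(¬req) with some successor in Z. Already a fixed point.
Sat(E[¬req U (req ∨ wait)]) = {n1, n2, n3}
A[¬req U E[¬req U (req ∨ wait)]]: least fixpoint, start Z0 = Sat(E[¬req U (req ∨ wait)]) = {n1, n2, n3}, add states in Sat(¬req) with every successor in Z. Already a fixed point.
Sat(A[¬req U E[¬req U (req ∨ wait)]]) = {n1, n2, n3}
|Sat(A[¬req U E[¬req U (req ∨ wait)]])| = |{n1, n2, n3}| = 3.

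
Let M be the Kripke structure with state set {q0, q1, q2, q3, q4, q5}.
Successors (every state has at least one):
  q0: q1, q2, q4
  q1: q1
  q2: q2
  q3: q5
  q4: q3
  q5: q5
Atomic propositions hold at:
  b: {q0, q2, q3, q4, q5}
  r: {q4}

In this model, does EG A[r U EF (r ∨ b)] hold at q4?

Sat(r ∨ b) = {q0, q2, q3, q4, q5}
EF (r ∨ b): least fixpoint, start Z0 = {q0, q2, q3, q4, q5}, add states with some successor in Z. Already a fixed point.
Sat(EF (r ∨ b)) = {q0, q2, q3, q4, q5}
A[r U EF (r ∨ b)]: least fixpoint, start Z0 = Sat(EF (r ∨ b)) = {q0, q2, q3, q4, q5}, add states in Sat(r) with every successor in Z. Already a fixed point.
Sat(A[r U EF (r ∨ b)]) = {q0, q2, q3, q4, q5}
EG A[r U EF (r ∨ b)]: greatest fixpoint, start Z0 = {q0, q2, q3, q4, q5}, keep only states in Sat with some successor in Z. Already a fixed point.
Sat(EG A[r U EF (r ∨ b)]) = {q0, q2, q3, q4, q5}
q4 ∈ Sat(EG A[r U EF (r ∨ b)]) = {q0, q2, q3, q4, q5}, so the formula holds at q4.

Yes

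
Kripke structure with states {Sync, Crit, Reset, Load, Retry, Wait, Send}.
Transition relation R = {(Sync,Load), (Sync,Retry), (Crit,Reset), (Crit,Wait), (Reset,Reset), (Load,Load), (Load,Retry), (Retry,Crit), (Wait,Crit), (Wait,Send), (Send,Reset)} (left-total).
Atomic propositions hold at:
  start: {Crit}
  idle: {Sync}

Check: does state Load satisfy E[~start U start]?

Sat(~start) = {Sync, Reset, Load, Retry, Wait, Send}
E[~start U start]: least fixpoint, start Z0 = Sat(start) = {Crit}, add states in Sat(~start) with some successor in Z. Z1 = {Crit, Retry, Wait}; Z2 = {Sync, Crit, Load, Retry, Wait}; fixed.
Sat(E[~start U start]) = {Sync, Crit, Load, Retry, Wait}
Load ∈ Sat(E[~start U start]) = {Sync, Crit, Load, Retry, Wait}, so the formula holds at Load.

Yes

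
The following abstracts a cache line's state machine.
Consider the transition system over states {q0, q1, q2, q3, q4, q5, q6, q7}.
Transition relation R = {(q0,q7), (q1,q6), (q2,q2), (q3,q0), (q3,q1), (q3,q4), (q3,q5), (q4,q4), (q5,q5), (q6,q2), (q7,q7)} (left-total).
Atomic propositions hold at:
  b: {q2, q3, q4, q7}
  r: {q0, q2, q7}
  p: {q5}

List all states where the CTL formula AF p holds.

AF p: least fixpoint, start Z0 = {q5}, add states with every successor in Z. Already a fixed point.
Sat(AF p) = {q5}

{q5}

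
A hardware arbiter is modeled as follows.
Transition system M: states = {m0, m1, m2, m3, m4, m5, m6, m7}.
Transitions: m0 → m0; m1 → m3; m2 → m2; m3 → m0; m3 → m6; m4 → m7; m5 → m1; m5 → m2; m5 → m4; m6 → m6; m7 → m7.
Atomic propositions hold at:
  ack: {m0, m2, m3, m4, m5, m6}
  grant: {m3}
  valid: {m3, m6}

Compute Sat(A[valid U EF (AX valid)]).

{m1, m3, m5, m6}

Sat(AX valid) = {s : every successor in {m3, m6}} = {m1, m6}
EF (AX valid): least fixpoint, start Z0 = {m1, m6}, add states with some successor in Z. Z1 = {m1, m3, m5, m6}; fixed.
Sat(EF (AX valid)) = {m1, m3, m5, m6}
A[valid U EF (AX valid)]: least fixpoint, start Z0 = Sat(EF (AX valid)) = {m1, m3, m5, m6}, add states in Sat(valid) with every successor in Z. Already a fixed point.
Sat(A[valid U EF (AX valid)]) = {m1, m3, m5, m6}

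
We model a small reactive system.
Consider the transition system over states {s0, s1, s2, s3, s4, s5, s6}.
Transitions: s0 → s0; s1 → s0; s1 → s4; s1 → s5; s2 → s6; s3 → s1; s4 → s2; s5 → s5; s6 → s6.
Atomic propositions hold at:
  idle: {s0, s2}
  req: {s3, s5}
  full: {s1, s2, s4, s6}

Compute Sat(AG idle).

{s0}

AG idle: greatest fixpoint, start Z0 = {s0, s2}, keep only states in Sat with every successor in Z. Z1 = {s0}; fixed.
Sat(AG idle) = {s0}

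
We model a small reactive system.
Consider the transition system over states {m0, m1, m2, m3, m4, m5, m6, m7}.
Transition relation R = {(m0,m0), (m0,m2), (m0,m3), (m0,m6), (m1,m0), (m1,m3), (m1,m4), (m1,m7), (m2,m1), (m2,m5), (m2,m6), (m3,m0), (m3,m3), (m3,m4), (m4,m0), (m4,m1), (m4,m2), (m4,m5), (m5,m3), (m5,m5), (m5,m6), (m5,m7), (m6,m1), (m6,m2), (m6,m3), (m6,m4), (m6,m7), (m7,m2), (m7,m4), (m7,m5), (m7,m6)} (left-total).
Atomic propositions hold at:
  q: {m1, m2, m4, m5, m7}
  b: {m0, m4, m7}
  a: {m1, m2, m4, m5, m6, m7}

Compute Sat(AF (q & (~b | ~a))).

{m1, m2, m5}

Sat(~b) = {m1, m2, m3, m5, m6}
Sat(~a) = {m0, m3}
Sat(~b | ~a) = {m0, m1, m2, m3, m5, m6}
Sat(q & (~b | ~a)) = {m1, m2, m5}
AF (q & (~b | ~a)): least fixpoint, start Z0 = {m1, m2, m5}, add states with every successor in Z. Already a fixed point.
Sat(AF (q & (~b | ~a))) = {m1, m2, m5}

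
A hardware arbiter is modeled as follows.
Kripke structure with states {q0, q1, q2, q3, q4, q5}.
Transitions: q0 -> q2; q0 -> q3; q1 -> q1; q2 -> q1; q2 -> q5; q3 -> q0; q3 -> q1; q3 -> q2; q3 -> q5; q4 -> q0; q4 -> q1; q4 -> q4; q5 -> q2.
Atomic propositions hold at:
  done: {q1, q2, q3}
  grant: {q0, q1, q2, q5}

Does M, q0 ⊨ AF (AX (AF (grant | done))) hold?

Yes

Sat(grant | done) = {q0, q1, q2, q3, q5}
AF (grant | done): least fixpoint, start Z0 = {q0, q1, q2, q3, q5}, add states with every successor in Z. Already a fixed point.
Sat(AF (grant | done)) = {q0, q1, q2, q3, q5}
Sat(AX (AF (grant | done))) = {s : every successor in {q0, q1, q2, q3, q5}} = {q0, q1, q2, q3, q5}
AF (AX (AF (grant | done))): least fixpoint, start Z0 = {q0, q1, q2, q3, q5}, add states with every successor in Z. Already a fixed point.
Sat(AF (AX (AF (grant | done)))) = {q0, q1, q2, q3, q5}
q0 ∈ Sat(AF (AX (AF (grant | done)))) = {q0, q1, q2, q3, q5}, so the formula holds at q0.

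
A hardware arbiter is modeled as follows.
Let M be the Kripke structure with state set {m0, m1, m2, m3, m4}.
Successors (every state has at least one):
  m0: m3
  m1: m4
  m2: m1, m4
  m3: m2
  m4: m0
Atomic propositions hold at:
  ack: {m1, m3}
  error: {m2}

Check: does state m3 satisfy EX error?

Sat(EX error) = {s : some successor in {m2}} = {m3}
m3 ∈ Sat(EX error) = {m3}, so the formula holds at m3.

Yes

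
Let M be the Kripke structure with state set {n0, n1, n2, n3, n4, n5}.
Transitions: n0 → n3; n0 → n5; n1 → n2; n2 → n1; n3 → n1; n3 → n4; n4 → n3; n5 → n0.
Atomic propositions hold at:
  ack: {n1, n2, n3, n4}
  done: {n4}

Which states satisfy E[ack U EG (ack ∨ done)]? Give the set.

Sat(ack ∨ done) = {n1, n2, n3, n4}
EG (ack ∨ done): greatest fixpoint, start Z0 = {n1, n2, n3, n4}, keep only states in Sat with some successor in Z. Already a fixed point.
Sat(EG (ack ∨ done)) = {n1, n2, n3, n4}
E[ack U EG (ack ∨ done)]: least fixpoint, start Z0 = Sat(EG (ack ∨ done)) = {n1, n2, n3, n4}, add states in Sat(ack) with some successor in Z. Already a fixed point.
Sat(E[ack U EG (ack ∨ done)]) = {n1, n2, n3, n4}

{n1, n2, n3, n4}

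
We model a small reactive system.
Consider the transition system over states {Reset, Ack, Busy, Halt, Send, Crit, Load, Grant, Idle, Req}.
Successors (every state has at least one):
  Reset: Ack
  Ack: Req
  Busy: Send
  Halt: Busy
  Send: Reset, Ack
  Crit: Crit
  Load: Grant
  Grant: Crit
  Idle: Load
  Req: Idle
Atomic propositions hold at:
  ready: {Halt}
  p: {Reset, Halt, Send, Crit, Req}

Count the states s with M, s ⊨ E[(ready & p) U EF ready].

Sat(ready & p) = {Halt}
EF ready: least fixpoint, start Z0 = {Halt}, add states with some successor in Z. Already a fixed point.
Sat(EF ready) = {Halt}
E[(ready & p) U EF ready]: least fixpoint, start Z0 = Sat(EF ready) = {Halt}, add states in Sat(ready & p) with some successor in Z. Already a fixed point.
Sat(E[(ready & p) U EF ready]) = {Halt}
|Sat(E[(ready & p) U EF ready])| = |{Halt}| = 1.

1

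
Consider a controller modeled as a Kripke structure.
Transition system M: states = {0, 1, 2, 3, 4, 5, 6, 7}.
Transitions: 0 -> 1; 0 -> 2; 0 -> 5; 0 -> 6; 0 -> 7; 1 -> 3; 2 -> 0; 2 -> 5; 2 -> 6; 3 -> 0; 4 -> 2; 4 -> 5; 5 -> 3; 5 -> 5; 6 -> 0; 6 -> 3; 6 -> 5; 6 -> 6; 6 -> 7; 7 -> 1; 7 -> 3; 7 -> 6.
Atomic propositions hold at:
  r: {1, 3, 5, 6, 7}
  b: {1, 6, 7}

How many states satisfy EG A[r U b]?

2

A[r U b]: least fixpoint, start Z0 = Sat(b) = {1, 6, 7}, add states in Sat(r) with every successor in Z. Already a fixed point.
Sat(A[r U b]) = {1, 6, 7}
EG A[r U b]: greatest fixpoint, start Z0 = {1, 6, 7}, keep only states in Sat with some successor in Z. Z1 = {6, 7}; fixed.
Sat(EG A[r U b]) = {6, 7}
|Sat(EG A[r U b])| = |{6, 7}| = 2.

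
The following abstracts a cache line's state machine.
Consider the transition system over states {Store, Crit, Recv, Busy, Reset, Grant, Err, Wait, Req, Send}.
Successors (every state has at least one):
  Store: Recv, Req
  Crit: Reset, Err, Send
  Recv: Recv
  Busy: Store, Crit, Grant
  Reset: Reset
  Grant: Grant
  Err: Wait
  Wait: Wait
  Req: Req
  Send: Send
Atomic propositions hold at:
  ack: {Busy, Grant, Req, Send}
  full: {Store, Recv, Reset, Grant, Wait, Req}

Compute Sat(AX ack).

Sat(AX ack) = {s : every successor in {Busy, Grant, Req, Send}} = {Grant, Req, Send}

{Grant, Req, Send}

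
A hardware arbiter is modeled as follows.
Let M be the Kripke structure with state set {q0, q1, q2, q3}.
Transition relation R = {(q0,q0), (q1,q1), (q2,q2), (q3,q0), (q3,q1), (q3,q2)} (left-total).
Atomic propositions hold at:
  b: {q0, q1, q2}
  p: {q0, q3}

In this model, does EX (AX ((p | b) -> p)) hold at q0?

Yes

Sat(p | b) = {q0, q1, q2, q3}
Sat((p | b) -> p) = {q0, q3}
Sat(AX ((p | b) -> p)) = {s : every successor in {q0, q3}} = {q0}
Sat(EX (AX ((p | b) -> p))) = {s : some successor in {q0}} = {q0, q3}
q0 ∈ Sat(EX (AX ((p | b) -> p))) = {q0, q3}, so the formula holds at q0.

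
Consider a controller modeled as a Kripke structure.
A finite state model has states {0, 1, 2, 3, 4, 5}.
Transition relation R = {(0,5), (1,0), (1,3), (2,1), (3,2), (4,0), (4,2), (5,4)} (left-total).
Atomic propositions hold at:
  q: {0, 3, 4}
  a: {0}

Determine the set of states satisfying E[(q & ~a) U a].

Sat(~a) = {1, 2, 3, 4, 5}
Sat(q & ~a) = {3, 4}
E[(q & ~a) U a]: least fixpoint, start Z0 = Sat(a) = {0}, add states in Sat(q & ~a) with some successor in Z. Z1 = {0, 4}; fixed.
Sat(E[(q & ~a) U a]) = {0, 4}

{0, 4}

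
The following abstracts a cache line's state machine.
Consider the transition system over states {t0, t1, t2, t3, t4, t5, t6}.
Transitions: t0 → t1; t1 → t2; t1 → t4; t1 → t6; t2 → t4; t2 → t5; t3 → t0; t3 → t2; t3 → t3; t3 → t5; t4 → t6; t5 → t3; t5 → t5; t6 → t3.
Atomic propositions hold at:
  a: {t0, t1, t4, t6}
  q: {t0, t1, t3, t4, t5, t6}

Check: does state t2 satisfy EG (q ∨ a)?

Sat(q ∨ a) = {t0, t1, t3, t4, t5, t6}
EG (q ∨ a): greatest fixpoint, start Z0 = {t0, t1, t3, t4, t5, t6}, keep only states in Sat with some successor in Z. Already a fixed point.
Sat(EG (q ∨ a)) = {t0, t1, t3, t4, t5, t6}
t2 ∉ Sat(EG (q ∨ a)) = {t0, t1, t3, t4, t5, t6}, so the formula does not hold at t2.

No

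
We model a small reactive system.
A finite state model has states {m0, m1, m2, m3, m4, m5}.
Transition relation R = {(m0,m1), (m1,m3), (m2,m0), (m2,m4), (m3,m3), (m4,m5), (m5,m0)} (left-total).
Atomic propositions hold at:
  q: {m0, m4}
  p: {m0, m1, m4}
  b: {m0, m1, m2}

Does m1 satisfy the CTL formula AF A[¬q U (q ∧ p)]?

Sat(¬q) = {m1, m2, m3, m5}
Sat(q ∧ p) = {m0, m4}
A[¬q U (q ∧ p)]: least fixpoint, start Z0 = Sat((q ∧ p)) = {m0, m4}, add states in Sat(¬q) with every successor in Z. Z1 = {m0, m2, m4, m5}; fixed.
Sat(A[¬q U (q ∧ p)]) = {m0, m2, m4, m5}
AF A[¬q U (q ∧ p)]: least fixpoint, start Z0 = {m0, m2, m4, m5}, add states with every successor in Z. Already a fixed point.
Sat(AF A[¬q U (q ∧ p)]) = {m0, m2, m4, m5}
m1 ∉ Sat(AF A[¬q U (q ∧ p)]) = {m0, m2, m4, m5}, so the formula does not hold at m1.

No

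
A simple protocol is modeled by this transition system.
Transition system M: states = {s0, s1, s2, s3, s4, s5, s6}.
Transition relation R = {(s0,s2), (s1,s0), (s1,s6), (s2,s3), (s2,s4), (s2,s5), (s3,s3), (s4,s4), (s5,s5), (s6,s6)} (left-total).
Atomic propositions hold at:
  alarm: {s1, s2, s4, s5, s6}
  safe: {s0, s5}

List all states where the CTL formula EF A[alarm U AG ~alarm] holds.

Sat(~alarm) = {s0, s3}
AG ~alarm: greatest fixpoint, start Z0 = {s0, s3}, keep only states in Sat with every successor in Z. Z1 = {s3}; fixed.
Sat(AG ~alarm) = {s3}
A[alarm U AG ~alarm]: least fixpoint, start Z0 = Sat(AG ~alarm) = {s3}, add states in Sat(alarm) with every successor in Z. Already a fixed point.
Sat(A[alarm U AG ~alarm]) = {s3}
EF A[alarm U AG ~alarm]: least fixpoint, start Z0 = {s3}, add states with some successor in Z. Z1 = {s2, s3}; Z2 = {s0, s2, s3}; Z3 = {s0, s1, s2, s3}; fixed.
Sat(EF A[alarm U AG ~alarm]) = {s0, s1, s2, s3}

{s0, s1, s2, s3}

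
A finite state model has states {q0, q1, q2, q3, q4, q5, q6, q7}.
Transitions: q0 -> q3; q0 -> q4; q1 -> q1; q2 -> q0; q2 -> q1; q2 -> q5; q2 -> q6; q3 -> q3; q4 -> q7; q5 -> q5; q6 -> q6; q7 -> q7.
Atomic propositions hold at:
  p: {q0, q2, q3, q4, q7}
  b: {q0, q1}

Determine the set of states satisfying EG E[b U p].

{q0, q2, q3, q4, q7}

E[b U p]: least fixpoint, start Z0 = Sat(p) = {q0, q2, q3, q4, q7}, add states in Sat(b) with some successor in Z. Already a fixed point.
Sat(E[b U p]) = {q0, q2, q3, q4, q7}
EG E[b U p]: greatest fixpoint, start Z0 = {q0, q2, q3, q4, q7}, keep only states in Sat with some successor in Z. Already a fixed point.
Sat(EG E[b U p]) = {q0, q2, q3, q4, q7}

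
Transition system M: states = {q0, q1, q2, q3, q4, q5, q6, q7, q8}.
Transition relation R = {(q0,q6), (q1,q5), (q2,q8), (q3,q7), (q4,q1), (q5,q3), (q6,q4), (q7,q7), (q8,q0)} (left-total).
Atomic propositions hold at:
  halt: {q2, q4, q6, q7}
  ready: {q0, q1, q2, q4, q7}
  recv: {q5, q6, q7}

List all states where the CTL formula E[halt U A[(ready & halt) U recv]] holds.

{q5, q6, q7}

Sat(ready & halt) = {q2, q4, q7}
A[(ready & halt) U recv]: least fixpoint, start Z0 = Sat(recv) = {q5, q6, q7}, add states in Sat(ready & halt) with every successor in Z. Already a fixed point.
Sat(A[(ready & halt) U recv]) = {q5, q6, q7}
E[halt U A[(ready & halt) U recv]]: least fixpoint, start Z0 = Sat(A[(ready & halt) U recv]) = {q5, q6, q7}, add states in Sat(halt) with some successor in Z. Already a fixed point.
Sat(E[halt U A[(ready & halt) U recv]]) = {q5, q6, q7}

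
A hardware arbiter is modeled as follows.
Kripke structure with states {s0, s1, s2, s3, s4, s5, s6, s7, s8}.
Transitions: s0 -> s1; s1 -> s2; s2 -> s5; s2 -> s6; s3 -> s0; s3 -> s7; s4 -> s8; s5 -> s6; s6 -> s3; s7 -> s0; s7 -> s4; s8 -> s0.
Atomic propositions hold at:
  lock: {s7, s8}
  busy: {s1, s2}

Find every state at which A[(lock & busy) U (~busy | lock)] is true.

Sat(lock & busy) = ∅
Sat(~busy) = {s0, s3, s4, s5, s6, s7, s8}
Sat(~busy | lock) = {s0, s3, s4, s5, s6, s7, s8}
A[(lock & busy) U (~busy | lock)]: least fixpoint, start Z0 = Sat((~busy | lock)) = {s0, s3, s4, s5, s6, s7, s8}, add states in Sat(lock & busy) with every successor in Z. Already a fixed point.
Sat(A[(lock & busy) U (~busy | lock)]) = {s0, s3, s4, s5, s6, s7, s8}

{s0, s3, s4, s5, s6, s7, s8}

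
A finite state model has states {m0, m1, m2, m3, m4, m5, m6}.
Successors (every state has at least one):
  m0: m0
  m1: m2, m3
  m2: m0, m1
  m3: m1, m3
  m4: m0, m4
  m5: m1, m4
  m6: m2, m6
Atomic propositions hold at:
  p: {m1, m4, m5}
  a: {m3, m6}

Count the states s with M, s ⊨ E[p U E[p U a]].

E[p U a]: least fixpoint, start Z0 = Sat(a) = {m3, m6}, add states in Sat(p) with some successor in Z. Z1 = {m1, m3, m6}; Z2 = {m1, m3, m5, m6}; fixed.
Sat(E[p U a]) = {m1, m3, m5, m6}
E[p U E[p U a]]: least fixpoint, start Z0 = Sat(E[p U a]) = {m1, m3, m5, m6}, add states in Sat(p) with some successor in Z. Already a fixed point.
Sat(E[p U E[p U a]]) = {m1, m3, m5, m6}
|Sat(E[p U E[p U a]])| = |{m1, m3, m5, m6}| = 4.

4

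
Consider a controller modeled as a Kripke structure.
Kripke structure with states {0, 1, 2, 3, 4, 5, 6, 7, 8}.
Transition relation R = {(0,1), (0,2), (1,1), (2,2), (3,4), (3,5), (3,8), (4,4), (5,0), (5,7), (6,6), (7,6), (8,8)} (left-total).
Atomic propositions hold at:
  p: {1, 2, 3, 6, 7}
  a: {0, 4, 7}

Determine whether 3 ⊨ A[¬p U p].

Sat(¬p) = {0, 4, 5, 8}
A[¬p U p]: least fixpoint, start Z0 = Sat(p) = {1, 2, 3, 6, 7}, add states in Sat(¬p) with every successor in Z. Z1 = {0, 1, 2, 3, 6, 7}; Z2 = {0, 1, 2, 3, 5, 6, 7}; fixed.
Sat(A[¬p U p]) = {0, 1, 2, 3, 5, 6, 7}
3 ∈ Sat(A[¬p U p]) = {0, 1, 2, 3, 5, 6, 7}, so the formula holds at 3.

Yes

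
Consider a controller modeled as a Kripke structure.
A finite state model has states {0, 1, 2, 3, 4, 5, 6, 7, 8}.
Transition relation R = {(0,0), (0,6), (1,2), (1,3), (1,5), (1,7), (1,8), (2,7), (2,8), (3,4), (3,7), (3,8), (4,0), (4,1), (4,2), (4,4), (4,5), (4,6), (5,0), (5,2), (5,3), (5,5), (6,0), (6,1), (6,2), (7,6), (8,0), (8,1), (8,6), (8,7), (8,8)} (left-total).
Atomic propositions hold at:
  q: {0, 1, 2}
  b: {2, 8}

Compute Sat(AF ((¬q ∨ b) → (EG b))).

{0, 1, 2, 6, 7, 8}

Sat(¬q) = {3, 4, 5, 6, 7, 8}
Sat(¬q ∨ b) = {2, 3, 4, 5, 6, 7, 8}
EG b: greatest fixpoint, start Z0 = {2, 8}, keep only states in Sat with some successor in Z. Already a fixed point.
Sat(EG b) = {2, 8}
Sat((¬q ∨ b) → (EG b)) = {0, 1, 2, 8}
AF ((¬q ∨ b) → (EG b)): least fixpoint, start Z0 = {0, 1, 2, 8}, add states with every successor in Z. Z1 = {0, 1, 2, 6, 8}; Z2 = {0, 1, 2, 6, 7, 8}; fixed.
Sat(AF ((¬q ∨ b) → (EG b))) = {0, 1, 2, 6, 7, 8}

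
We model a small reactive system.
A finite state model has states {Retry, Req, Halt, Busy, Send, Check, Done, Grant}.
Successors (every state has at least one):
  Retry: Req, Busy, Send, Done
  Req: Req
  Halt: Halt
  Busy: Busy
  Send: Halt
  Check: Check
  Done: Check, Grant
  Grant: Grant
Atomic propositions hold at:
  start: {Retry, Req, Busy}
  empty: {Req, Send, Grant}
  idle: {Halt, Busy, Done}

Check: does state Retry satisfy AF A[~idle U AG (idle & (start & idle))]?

Sat(~idle) = {Retry, Req, Send, Check, Grant}
Sat(start & idle) = {Busy}
Sat(idle & (start & idle)) = {Busy}
AG (idle & (start & idle)): greatest fixpoint, start Z0 = {Busy}, keep only states in Sat with every successor in Z. Already a fixed point.
Sat(AG (idle & (start & idle))) = {Busy}
A[~idle U AG (idle & (start & idle))]: least fixpoint, start Z0 = Sat(AG (idle & (start & idle))) = {Busy}, add states in Sat(~idle) with every successor in Z. Already a fixed point.
Sat(A[~idle U AG (idle & (start & idle))]) = {Busy}
AF A[~idle U AG (idle & (start & idle))]: least fixpoint, start Z0 = {Busy}, add states with every successor in Z. Already a fixed point.
Sat(AF A[~idle U AG (idle & (start & idle))]) = {Busy}
Retry ∉ Sat(AF A[~idle U AG (idle & (start & idle))]) = {Busy}, so the formula does not hold at Retry.

No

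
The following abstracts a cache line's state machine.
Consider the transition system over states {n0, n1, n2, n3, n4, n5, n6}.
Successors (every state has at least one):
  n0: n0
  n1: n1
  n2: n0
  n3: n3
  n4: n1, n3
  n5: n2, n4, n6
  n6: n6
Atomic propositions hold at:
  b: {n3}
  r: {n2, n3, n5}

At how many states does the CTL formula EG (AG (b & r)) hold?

1

Sat(b & r) = {n3}
AG (b & r): greatest fixpoint, start Z0 = {n3}, keep only states in Sat with every successor in Z. Already a fixed point.
Sat(AG (b & r)) = {n3}
EG (AG (b & r)): greatest fixpoint, start Z0 = {n3}, keep only states in Sat with some successor in Z. Already a fixed point.
Sat(EG (AG (b & r))) = {n3}
|Sat(EG (AG (b & r)))| = |{n3}| = 1.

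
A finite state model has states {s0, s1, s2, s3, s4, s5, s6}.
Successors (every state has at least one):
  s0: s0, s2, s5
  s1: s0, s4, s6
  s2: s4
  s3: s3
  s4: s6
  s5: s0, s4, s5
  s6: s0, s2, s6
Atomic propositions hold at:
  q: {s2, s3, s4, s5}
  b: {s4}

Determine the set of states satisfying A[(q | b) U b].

Sat(q | b) = {s2, s3, s4, s5}
A[(q | b) U b]: least fixpoint, start Z0 = Sat(b) = {s4}, add states in Sat(q | b) with every successor in Z. Z1 = {s2, s4}; fixed.
Sat(A[(q | b) U b]) = {s2, s4}

{s2, s4}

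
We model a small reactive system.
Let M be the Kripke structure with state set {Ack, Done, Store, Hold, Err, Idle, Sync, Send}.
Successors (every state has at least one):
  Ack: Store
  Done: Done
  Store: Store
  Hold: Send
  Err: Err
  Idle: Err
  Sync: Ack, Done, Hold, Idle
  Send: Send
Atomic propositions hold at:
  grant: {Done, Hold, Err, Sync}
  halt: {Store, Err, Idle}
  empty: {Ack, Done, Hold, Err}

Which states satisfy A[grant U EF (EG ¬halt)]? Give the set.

{Done, Hold, Sync, Send}

Sat(¬halt) = {Ack, Done, Hold, Sync, Send}
EG ¬halt: greatest fixpoint, start Z0 = {Ack, Done, Hold, Sync, Send}, keep only states in Sat with some successor in Z. Z1 = {Done, Hold, Sync, Send}; fixed.
Sat(EG ¬halt) = {Done, Hold, Sync, Send}
EF (EG ¬halt): least fixpoint, start Z0 = {Done, Hold, Sync, Send}, add states with some successor in Z. Already a fixed point.
Sat(EF (EG ¬halt)) = {Done, Hold, Sync, Send}
A[grant U EF (EG ¬halt)]: least fixpoint, start Z0 = Sat(EF (EG ¬halt)) = {Done, Hold, Sync, Send}, add states in Sat(grant) with every successor in Z. Already a fixed point.
Sat(A[grant U EF (EG ¬halt)]) = {Done, Hold, Sync, Send}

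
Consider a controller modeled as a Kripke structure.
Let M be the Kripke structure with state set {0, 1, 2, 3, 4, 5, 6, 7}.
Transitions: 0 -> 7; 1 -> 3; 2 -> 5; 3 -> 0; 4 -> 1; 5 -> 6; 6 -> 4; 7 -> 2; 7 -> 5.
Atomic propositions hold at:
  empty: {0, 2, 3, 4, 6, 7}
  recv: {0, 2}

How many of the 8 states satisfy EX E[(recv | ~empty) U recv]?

2

Sat(~empty) = {1, 5}
Sat(recv | ~empty) = {0, 1, 2, 5}
E[(recv | ~empty) U recv]: least fixpoint, start Z0 = Sat(recv) = {0, 2}, add states in Sat(recv | ~empty) with some successor in Z. Already a fixed point.
Sat(E[(recv | ~empty) U recv]) = {0, 2}
Sat(EX E[(recv | ~empty) U recv]) = {s : some successor in {0, 2}} = {3, 7}
|Sat(EX E[(recv | ~empty) U recv])| = |{3, 7}| = 2.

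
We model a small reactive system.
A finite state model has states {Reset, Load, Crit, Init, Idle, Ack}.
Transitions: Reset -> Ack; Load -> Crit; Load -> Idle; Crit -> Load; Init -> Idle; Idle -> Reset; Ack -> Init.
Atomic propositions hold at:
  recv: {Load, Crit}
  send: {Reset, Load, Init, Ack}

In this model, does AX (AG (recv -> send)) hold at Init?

Sat(recv -> send) = {Reset, Load, Init, Idle, Ack}
AG (recv -> send): greatest fixpoint, start Z0 = {Reset, Load, Init, Idle, Ack}, keep only states in Sat with every successor in Z. Z1 = {Reset, Init, Idle, Ack}; fixed.
Sat(AG (recv -> send)) = {Reset, Init, Idle, Ack}
Sat(AX (AG (recv -> send))) = {s : every successor in {Reset, Init, Idle, Ack}} = {Reset, Init, Idle, Ack}
Init ∈ Sat(AX (AG (recv -> send))) = {Reset, Init, Idle, Ack}, so the formula holds at Init.

Yes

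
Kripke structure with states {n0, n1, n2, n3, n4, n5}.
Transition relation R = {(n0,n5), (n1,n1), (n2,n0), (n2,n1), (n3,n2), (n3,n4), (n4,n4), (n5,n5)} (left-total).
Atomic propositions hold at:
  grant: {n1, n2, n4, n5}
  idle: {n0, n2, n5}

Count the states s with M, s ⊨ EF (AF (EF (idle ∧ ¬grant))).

Sat(¬grant) = {n0, n3}
Sat(idle ∧ ¬grant) = {n0}
EF (idle ∧ ¬grant): least fixpoint, start Z0 = {n0}, add states with some successor in Z. Z1 = {n0, n2}; Z2 = {n0, n2, n3}; fixed.
Sat(EF (idle ∧ ¬grant)) = {n0, n2, n3}
AF (EF (idle ∧ ¬grant)): least fixpoint, start Z0 = {n0, n2, n3}, add states with every successor in Z. Already a fixed point.
Sat(AF (EF (idle ∧ ¬grant))) = {n0, n2, n3}
EF (AF (EF (idle ∧ ¬grant))): least fixpoint, start Z0 = {n0, n2, n3}, add states with some successor in Z. Already a fixed point.
Sat(EF (AF (EF (idle ∧ ¬grant)))) = {n0, n2, n3}
|Sat(EF (AF (EF (idle ∧ ¬grant))))| = |{n0, n2, n3}| = 3.

3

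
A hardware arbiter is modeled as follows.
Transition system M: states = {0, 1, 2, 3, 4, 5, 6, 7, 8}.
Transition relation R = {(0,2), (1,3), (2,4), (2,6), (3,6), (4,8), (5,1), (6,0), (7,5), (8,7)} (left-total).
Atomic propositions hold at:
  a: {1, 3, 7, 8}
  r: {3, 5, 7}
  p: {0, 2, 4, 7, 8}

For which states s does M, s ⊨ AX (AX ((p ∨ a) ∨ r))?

Sat(p ∨ a) = {0, 1, 2, 3, 4, 7, 8}
Sat((p ∨ a) ∨ r) = {0, 1, 2, 3, 4, 5, 7, 8}
Sat(AX ((p ∨ a) ∨ r)) = {s : every successor in {0, 1, 2, 3, 4, 5, 7, 8}} = {0, 1, 4, 5, 6, 7, 8}
Sat(AX (AX ((p ∨ a) ∨ r))) = {s : every successor in {0, 1, 4, 5, 6, 7, 8}} = {2, 3, 4, 5, 6, 7, 8}

{2, 3, 4, 5, 6, 7, 8}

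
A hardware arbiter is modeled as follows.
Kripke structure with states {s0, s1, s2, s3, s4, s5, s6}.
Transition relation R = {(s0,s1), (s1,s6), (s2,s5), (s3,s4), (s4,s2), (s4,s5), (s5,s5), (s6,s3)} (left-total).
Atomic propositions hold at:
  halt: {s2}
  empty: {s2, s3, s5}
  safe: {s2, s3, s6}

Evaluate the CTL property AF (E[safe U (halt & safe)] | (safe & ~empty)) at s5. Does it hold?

Sat(halt & safe) = {s2}
E[safe U (halt & safe)]: least fixpoint, start Z0 = Sat((halt & safe)) = {s2}, add states in Sat(safe) with some successor in Z. Already a fixed point.
Sat(E[safe U (halt & safe)]) = {s2}
Sat(~empty) = {s0, s1, s4, s6}
Sat(safe & ~empty) = {s6}
Sat(E[safe U (halt & safe)] | (safe & ~empty)) = {s2, s6}
AF (E[safe U (halt & safe)] | (safe & ~empty)): least fixpoint, start Z0 = {s2, s6}, add states with every successor in Z. Z1 = {s1, s2, s6}; Z2 = {s0, s1, s2, s6}; fixed.
Sat(AF (E[safe U (halt & safe)] | (safe & ~empty))) = {s0, s1, s2, s6}
s5 ∉ Sat(AF (E[safe U (halt & safe)] | (safe & ~empty))) = {s0, s1, s2, s6}, so the formula does not hold at s5.

No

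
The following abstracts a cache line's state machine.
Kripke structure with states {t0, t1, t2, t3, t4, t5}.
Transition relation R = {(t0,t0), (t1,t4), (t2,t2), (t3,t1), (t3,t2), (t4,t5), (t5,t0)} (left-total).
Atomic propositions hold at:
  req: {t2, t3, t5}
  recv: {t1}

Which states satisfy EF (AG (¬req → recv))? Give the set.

{t2, t3}

Sat(¬req) = {t0, t1, t4}
Sat(¬req → recv) = {t1, t2, t3, t5}
AG (¬req → recv): greatest fixpoint, start Z0 = {t1, t2, t3, t5}, keep only states in Sat with every successor in Z. Z1 = {t2, t3}; Z2 = {t2}; fixed.
Sat(AG (¬req → recv)) = {t2}
EF (AG (¬req → recv)): least fixpoint, start Z0 = {t2}, add states with some successor in Z. Z1 = {t2, t3}; fixed.
Sat(EF (AG (¬req → recv))) = {t2, t3}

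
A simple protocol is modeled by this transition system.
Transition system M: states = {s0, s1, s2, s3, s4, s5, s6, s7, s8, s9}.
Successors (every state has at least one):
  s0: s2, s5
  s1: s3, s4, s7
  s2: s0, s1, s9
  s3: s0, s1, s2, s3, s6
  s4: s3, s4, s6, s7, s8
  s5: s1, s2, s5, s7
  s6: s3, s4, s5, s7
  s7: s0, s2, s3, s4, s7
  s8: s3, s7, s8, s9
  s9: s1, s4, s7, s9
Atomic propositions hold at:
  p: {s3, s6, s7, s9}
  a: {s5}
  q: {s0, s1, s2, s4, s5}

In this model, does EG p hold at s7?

EG p: greatest fixpoint, start Z0 = {s3, s6, s7, s9}, keep only states in Sat with some successor in Z. Already a fixed point.
Sat(EG p) = {s3, s6, s7, s9}
s7 ∈ Sat(EG p) = {s3, s6, s7, s9}, so the formula holds at s7.

Yes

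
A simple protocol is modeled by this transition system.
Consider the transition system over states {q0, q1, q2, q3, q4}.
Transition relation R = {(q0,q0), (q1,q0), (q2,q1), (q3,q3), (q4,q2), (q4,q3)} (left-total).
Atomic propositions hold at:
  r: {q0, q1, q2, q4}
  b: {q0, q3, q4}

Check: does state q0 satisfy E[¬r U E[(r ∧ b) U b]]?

Sat(¬r) = {q3}
Sat(r ∧ b) = {q0, q4}
E[(r ∧ b) U b]: least fixpoint, start Z0 = Sat(b) = {q0, q3, q4}, add states in Sat(r ∧ b) with some successor in Z. Already a fixed point.
Sat(E[(r ∧ b) U b]) = {q0, q3, q4}
E[¬r U E[(r ∧ b) U b]]: least fixpoint, start Z0 = Sat(E[(r ∧ b) U b]) = {q0, q3, q4}, add states in Sat(¬r) with some successor in Z. Already a fixed point.
Sat(E[¬r U E[(r ∧ b) U b]]) = {q0, q3, q4}
q0 ∈ Sat(E[¬r U E[(r ∧ b) U b]]) = {q0, q3, q4}, so the formula holds at q0.

Yes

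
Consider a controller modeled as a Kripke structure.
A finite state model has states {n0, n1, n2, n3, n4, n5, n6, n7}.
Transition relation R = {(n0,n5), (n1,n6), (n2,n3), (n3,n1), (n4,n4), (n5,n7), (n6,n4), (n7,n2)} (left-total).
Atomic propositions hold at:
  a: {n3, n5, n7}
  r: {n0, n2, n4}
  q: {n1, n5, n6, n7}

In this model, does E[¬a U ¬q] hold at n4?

Sat(¬a) = {n0, n1, n2, n4, n6}
Sat(¬q) = {n0, n2, n3, n4}
E[¬a U ¬q]: least fixpoint, start Z0 = Sat(¬q) = {n0, n2, n3, n4}, add states in Sat(¬a) with some successor in Z. Z1 = {n0, n2, n3, n4, n6}; Z2 = {n0, n1, n2, n3, n4, n6}; fixed.
Sat(E[¬a U ¬q]) = {n0, n1, n2, n3, n4, n6}
n4 ∈ Sat(E[¬a U ¬q]) = {n0, n1, n2, n3, n4, n6}, so the formula holds at n4.

Yes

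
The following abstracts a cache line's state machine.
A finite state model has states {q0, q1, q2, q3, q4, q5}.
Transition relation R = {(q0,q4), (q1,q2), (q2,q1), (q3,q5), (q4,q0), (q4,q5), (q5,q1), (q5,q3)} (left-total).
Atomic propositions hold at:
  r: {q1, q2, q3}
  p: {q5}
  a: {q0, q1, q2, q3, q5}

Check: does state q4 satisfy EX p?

Sat(EX p) = {s : some successor in {q5}} = {q3, q4}
q4 ∈ Sat(EX p) = {q3, q4}, so the formula holds at q4.

Yes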